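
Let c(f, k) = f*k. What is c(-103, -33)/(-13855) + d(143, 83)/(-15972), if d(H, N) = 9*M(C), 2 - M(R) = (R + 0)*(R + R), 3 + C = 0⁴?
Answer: -4357809/18441005 ≈ -0.23631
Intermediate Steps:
C = -3 (C = -3 + 0⁴ = -3 + 0 = -3)
M(R) = 2 - 2*R² (M(R) = 2 - (R + 0)*(R + R) = 2 - R*2*R = 2 - 2*R²)
d(H, N) = -144 (d(H, N) = 9*(2 - 2*(-3)²) = 9*(2 - 2*9) = 9*(2 - 18) = 9*(-16) = -144)
c(-103, -33)/(-13855) + d(143, 83)/(-15972) = -103*(-33)/(-13855) - 144/(-15972) = 3399*(-1/13855) - 144*(-1/15972) = -3399/13855 + 12/1331 = -4357809/18441005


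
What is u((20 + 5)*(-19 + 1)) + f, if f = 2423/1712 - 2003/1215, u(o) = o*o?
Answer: 421215714809/2080080 ≈ 2.0250e+5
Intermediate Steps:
u(o) = o²
f = -485191/2080080 (f = 2423*(1/1712) - 2003*1/1215 = 2423/1712 - 2003/1215 = -485191/2080080 ≈ -0.23326)
u((20 + 5)*(-19 + 1)) + f = ((20 + 5)*(-19 + 1))² - 485191/2080080 = (25*(-18))² - 485191/2080080 = (-450)² - 485191/2080080 = 202500 - 485191/2080080 = 421215714809/2080080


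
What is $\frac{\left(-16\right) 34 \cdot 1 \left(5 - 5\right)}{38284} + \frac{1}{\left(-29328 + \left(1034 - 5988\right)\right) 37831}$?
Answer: $- \frac{1}{1296922342} \approx -7.7106 \cdot 10^{-10}$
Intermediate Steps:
$\frac{\left(-16\right) 34 \cdot 1 \left(5 - 5\right)}{38284} + \frac{1}{\left(-29328 + \left(1034 - 5988\right)\right) 37831} = - 544 \cdot 1 \cdot 0 \cdot \frac{1}{38284} + \frac{1}{-29328 + \left(1034 - 5988\right)} \frac{1}{37831} = \left(-544\right) 0 \cdot \frac{1}{38284} + \frac{1}{-29328 - 4954} \cdot \frac{1}{37831} = 0 \cdot \frac{1}{38284} + \frac{1}{-34282} \cdot \frac{1}{37831} = 0 - \frac{1}{1296922342} = - \frac{1}{1296922342}$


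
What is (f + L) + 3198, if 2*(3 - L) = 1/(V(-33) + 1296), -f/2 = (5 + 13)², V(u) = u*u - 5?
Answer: 12152279/4760 ≈ 2553.0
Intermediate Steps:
V(u) = -5 + u² (V(u) = u² - 5 = -5 + u²)
f = -648 (f = -2*(5 + 13)² = -2*18² = -2*324 = -648)
L = 14279/4760 (L = 3 - 1/(2*((-5 + (-33)²) + 1296)) = 3 - 1/(2*((-5 + 1089) + 1296)) = 3 - 1/(2*(1084 + 1296)) = 3 - ½/2380 = 3 - ½*1/2380 = 3 - 1/4760 = 14279/4760 ≈ 2.9998)
(f + L) + 3198 = (-648 + 14279/4760) + 3198 = -3070201/4760 + 3198 = 12152279/4760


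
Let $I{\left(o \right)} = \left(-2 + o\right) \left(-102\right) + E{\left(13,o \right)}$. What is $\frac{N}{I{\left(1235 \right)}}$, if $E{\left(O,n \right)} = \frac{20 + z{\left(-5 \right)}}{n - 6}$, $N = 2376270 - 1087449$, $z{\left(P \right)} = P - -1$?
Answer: $- \frac{1583961009}{154566398} \approx -10.248$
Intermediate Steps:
$z{\left(P \right)} = 1 + P$ ($z{\left(P \right)} = P + 1 = 1 + P$)
$N = 1288821$ ($N = 2376270 - 1087449 = 1288821$)
$E{\left(O,n \right)} = \frac{16}{-6 + n}$ ($E{\left(O,n \right)} = \frac{20 + \left(1 - 5\right)}{n - 6} = \frac{20 - 4}{-6 + n} = \frac{16}{-6 + n}$)
$I{\left(o \right)} = 204 - 102 o + \frac{16}{-6 + o}$ ($I{\left(o \right)} = \left(-2 + o\right) \left(-102\right) + \frac{16}{-6 + o} = \left(204 - 102 o\right) + \frac{16}{-6 + o} = 204 - 102 o + \frac{16}{-6 + o}$)
$\frac{N}{I{\left(1235 \right)}} = \frac{1288821}{2 \frac{1}{-6 + 1235} \left(8 + 51 \left(-6 + 1235\right) \left(2 - 1235\right)\right)} = \frac{1288821}{2 \cdot \frac{1}{1229} \left(8 + 51 \cdot 1229 \left(2 - 1235\right)\right)} = \frac{1288821}{2 \cdot \frac{1}{1229} \left(8 + 51 \cdot 1229 \left(-1233\right)\right)} = \frac{1288821}{2 \cdot \frac{1}{1229} \left(8 - 77283207\right)} = \frac{1288821}{2 \cdot \frac{1}{1229} \left(-77283199\right)} = \frac{1288821}{- \frac{154566398}{1229}} = 1288821 \left(- \frac{1229}{154566398}\right) = - \frac{1583961009}{154566398}$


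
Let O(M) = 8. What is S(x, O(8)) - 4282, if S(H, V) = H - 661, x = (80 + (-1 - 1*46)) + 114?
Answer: -4796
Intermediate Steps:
x = 147 (x = (80 + (-1 - 46)) + 114 = (80 - 47) + 114 = 33 + 114 = 147)
S(H, V) = -661 + H
S(x, O(8)) - 4282 = (-661 + 147) - 4282 = -514 - 4282 = -4796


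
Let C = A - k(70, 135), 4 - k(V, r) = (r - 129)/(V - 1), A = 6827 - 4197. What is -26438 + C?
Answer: -547674/23 ≈ -23812.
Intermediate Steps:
A = 2630
k(V, r) = 4 - (-129 + r)/(-1 + V) (k(V, r) = 4 - (r - 129)/(V - 1) = 4 - (-129 + r)/(-1 + V))
C = 60400/23 (C = 2630 - (125 - 1*135 + 4*70)/(-1 + 70) = 2630 - (125 - 135 + 280)/69 = 2630 - 270/69 = 2630 - 1*90/23 = 2630 - 90/23 = 60400/23 ≈ 2626.1)
-26438 + C = -26438 + 60400/23 = -547674/23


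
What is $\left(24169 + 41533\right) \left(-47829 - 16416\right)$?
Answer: $-4221024990$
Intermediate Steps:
$\left(24169 + 41533\right) \left(-47829 - 16416\right) = 65702 \left(-64245\right) = -4221024990$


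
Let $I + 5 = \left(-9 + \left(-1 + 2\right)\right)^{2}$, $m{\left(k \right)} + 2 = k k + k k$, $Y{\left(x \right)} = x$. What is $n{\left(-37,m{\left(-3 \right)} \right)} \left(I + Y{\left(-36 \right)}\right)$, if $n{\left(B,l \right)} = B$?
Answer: $-851$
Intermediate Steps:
$m{\left(k \right)} = -2 + 2 k^{2}$ ($m{\left(k \right)} = -2 + \left(k k + k k\right) = -2 + \left(k^{2} + k^{2}\right) = -2 + 2 k^{2}$)
$I = 59$ ($I = -5 + \left(-9 + \left(-1 + 2\right)\right)^{2} = -5 + \left(-9 + 1\right)^{2} = -5 + \left(-8\right)^{2} = -5 + 64 = 59$)
$n{\left(-37,m{\left(-3 \right)} \right)} \left(I + Y{\left(-36 \right)}\right) = - 37 \left(59 - 36\right) = \left(-37\right) 23 = -851$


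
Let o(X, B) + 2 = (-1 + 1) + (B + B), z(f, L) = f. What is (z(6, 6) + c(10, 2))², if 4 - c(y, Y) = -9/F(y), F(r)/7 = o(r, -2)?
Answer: 18769/196 ≈ 95.760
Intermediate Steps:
o(X, B) = -2 + 2*B (o(X, B) = -2 + ((-1 + 1) + (B + B)) = -2 + (0 + 2*B) = -2 + 2*B)
F(r) = -42 (F(r) = 7*(-2 + 2*(-2)) = 7*(-2 - 4) = 7*(-6) = -42)
c(y, Y) = 53/14 (c(y, Y) = 4 - (-9)/(-42) = 4 - (-9)*(-1)/42 = 4 - 1*3/14 = 4 - 3/14 = 53/14)
(z(6, 6) + c(10, 2))² = (6 + 53/14)² = (137/14)² = 18769/196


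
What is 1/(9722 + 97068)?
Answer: 1/106790 ≈ 9.3642e-6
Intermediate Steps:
1/(9722 + 97068) = 1/106790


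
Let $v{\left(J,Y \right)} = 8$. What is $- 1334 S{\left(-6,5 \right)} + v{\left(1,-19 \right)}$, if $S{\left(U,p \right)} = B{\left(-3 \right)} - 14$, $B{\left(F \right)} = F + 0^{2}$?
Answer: $22686$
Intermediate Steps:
$B{\left(F \right)} = F$ ($B{\left(F \right)} = F + 0 = F$)
$S{\left(U,p \right)} = -17$ ($S{\left(U,p \right)} = -3 - 14 = -17$)
$- 1334 S{\left(-6,5 \right)} + v{\left(1,-19 \right)} = \left(-1334\right) \left(-17\right) + 8 = 22678 + 8 = 22686$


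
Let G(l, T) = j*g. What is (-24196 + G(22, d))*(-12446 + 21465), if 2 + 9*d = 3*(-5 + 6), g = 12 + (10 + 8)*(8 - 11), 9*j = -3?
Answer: -218097458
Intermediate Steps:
j = -⅓ (j = (⅑)*(-3) = -⅓ ≈ -0.33333)
g = -42 (g = 12 + 18*(-3) = 12 - 54 = -42)
d = ⅑ (d = -2/9 + (3*(-5 + 6))/9 = -2/9 + (3*1)/9 = -2/9 + (⅑)*3 = -2/9 + ⅓ = ⅑ ≈ 0.11111)
G(l, T) = 14 (G(l, T) = -⅓*(-42) = 14)
(-24196 + G(22, d))*(-12446 + 21465) = (-24196 + 14)*(-12446 + 21465) = -24182*9019 = -218097458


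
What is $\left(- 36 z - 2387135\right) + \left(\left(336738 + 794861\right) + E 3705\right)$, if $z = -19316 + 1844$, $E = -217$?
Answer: $-1430529$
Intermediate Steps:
$z = -17472$
$\left(- 36 z - 2387135\right) + \left(\left(336738 + 794861\right) + E 3705\right) = \left(\left(-36\right) \left(-17472\right) - 2387135\right) + \left(\left(336738 + 794861\right) - 803985\right) = \left(628992 - 2387135\right) + \left(1131599 - 803985\right) = -1758143 + 327614 = -1430529$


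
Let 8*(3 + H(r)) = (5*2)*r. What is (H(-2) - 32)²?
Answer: 5625/4 ≈ 1406.3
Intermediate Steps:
H(r) = -3 + 5*r/4 (H(r) = -3 + ((5*2)*r)/8 = -3 + (10*r)/8 = -3 + 5*r/4)
(H(-2) - 32)² = ((-3 + (5/4)*(-2)) - 32)² = ((-3 - 5/2) - 32)² = (-11/2 - 32)² = (-75/2)² = 5625/4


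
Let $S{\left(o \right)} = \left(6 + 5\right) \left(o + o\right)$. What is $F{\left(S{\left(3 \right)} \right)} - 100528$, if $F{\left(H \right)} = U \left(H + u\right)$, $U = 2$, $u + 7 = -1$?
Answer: $-100412$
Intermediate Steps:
$u = -8$ ($u = -7 - 1 = -8$)
$S{\left(o \right)} = 22 o$ ($S{\left(o \right)} = 11 \cdot 2 o = 22 o$)
$F{\left(H \right)} = -16 + 2 H$ ($F{\left(H \right)} = 2 \left(H - 8\right) = 2 \left(-8 + H\right) = -16 + 2 H$)
$F{\left(S{\left(3 \right)} \right)} - 100528 = \left(-16 + 2 \cdot 22 \cdot 3\right) - 100528 = \left(-16 + 2 \cdot 66\right) - 100528 = \left(-16 + 132\right) - 100528 = 116 - 100528 = -100412$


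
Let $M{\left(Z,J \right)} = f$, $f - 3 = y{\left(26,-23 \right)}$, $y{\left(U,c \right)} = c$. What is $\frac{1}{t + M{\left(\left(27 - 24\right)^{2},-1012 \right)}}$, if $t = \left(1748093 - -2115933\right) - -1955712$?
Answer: $\frac{1}{5819718} \approx 1.7183 \cdot 10^{-7}$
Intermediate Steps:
$t = 5819738$ ($t = \left(1748093 + 2115933\right) + 1955712 = 3864026 + 1955712 = 5819738$)
$f = -20$ ($f = 3 - 23 = -20$)
$M{\left(Z,J \right)} = -20$
$\frac{1}{t + M{\left(\left(27 - 24\right)^{2},-1012 \right)}} = \frac{1}{5819738 - 20} = \frac{1}{5819718}$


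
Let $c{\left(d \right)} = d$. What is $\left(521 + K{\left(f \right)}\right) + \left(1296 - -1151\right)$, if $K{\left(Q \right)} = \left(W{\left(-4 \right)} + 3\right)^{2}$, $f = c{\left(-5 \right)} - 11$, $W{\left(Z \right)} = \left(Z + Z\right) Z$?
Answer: $4193$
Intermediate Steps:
$W{\left(Z \right)} = 2 Z^{2}$ ($W{\left(Z \right)} = 2 Z Z = 2 Z^{2}$)
$f = -16$ ($f = -5 - 11 = -16$)
$K{\left(Q \right)} = 1225$ ($K{\left(Q \right)} = \left(2 \left(-4\right)^{2} + 3\right)^{2} = \left(2 \cdot 16 + 3\right)^{2} = \left(32 + 3\right)^{2} = 35^{2} = 1225$)
$\left(521 + K{\left(f \right)}\right) + \left(1296 - -1151\right) = \left(521 + 1225\right) + \left(1296 - -1151\right) = 1746 + \left(1296 + 1151\right) = 1746 + 2447 = 4193$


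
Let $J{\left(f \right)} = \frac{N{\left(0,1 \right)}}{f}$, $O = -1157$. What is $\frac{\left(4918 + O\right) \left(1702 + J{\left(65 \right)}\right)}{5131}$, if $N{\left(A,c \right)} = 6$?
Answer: $\frac{416101996}{333515} \approx 1247.6$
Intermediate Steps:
$J{\left(f \right)} = \frac{6}{f}$
$\frac{\left(4918 + O\right) \left(1702 + J{\left(65 \right)}\right)}{5131} = \frac{\left(4918 - 1157\right) \left(1702 + \frac{6}{65}\right)}{5131} = 3761 \left(1702 + 6 \cdot \frac{1}{65}\right) \frac{1}{5131} = 3761 \left(1702 + \frac{6}{65}\right) \frac{1}{5131} = 3761 \cdot \frac{110636}{65} \cdot \frac{1}{5131} = \frac{416101996}{65} \cdot \frac{1}{5131} = \frac{416101996}{333515}$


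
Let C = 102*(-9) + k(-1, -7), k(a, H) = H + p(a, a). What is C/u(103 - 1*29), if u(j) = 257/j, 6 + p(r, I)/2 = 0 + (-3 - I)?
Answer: -69634/257 ≈ -270.95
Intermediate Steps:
p(r, I) = -18 - 2*I (p(r, I) = -12 + 2*(0 + (-3 - I)) = -12 + 2*(-3 - I) = -12 + (-6 - 2*I) = -18 - 2*I)
k(a, H) = -18 + H - 2*a (k(a, H) = H + (-18 - 2*a) = -18 + H - 2*a)
C = -941 (C = 102*(-9) + (-18 - 7 - 2*(-1)) = -918 + (-18 - 7 + 2) = -918 - 23 = -941)
C/u(103 - 1*29) = -941/(257/(103 - 1*29)) = -941/(257/(103 - 29)) = -941/(257/74) = -941/(257*(1/74)) = -941/257/74 = -941*74/257 = -69634/257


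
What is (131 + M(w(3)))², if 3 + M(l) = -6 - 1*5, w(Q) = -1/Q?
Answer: 13689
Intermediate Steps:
M(l) = -14 (M(l) = -3 + (-6 - 1*5) = -3 + (-6 - 5) = -3 - 11 = -14)
(131 + M(w(3)))² = (131 - 14)² = 117² = 13689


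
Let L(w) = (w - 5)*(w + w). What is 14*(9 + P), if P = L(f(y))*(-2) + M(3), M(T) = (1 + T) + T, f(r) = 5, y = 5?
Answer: 224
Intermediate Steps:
M(T) = 1 + 2*T
L(w) = 2*w*(-5 + w) (L(w) = (-5 + w)*(2*w) = 2*w*(-5 + w))
P = 7 (P = (2*5*(-5 + 5))*(-2) + (1 + 2*3) = (2*5*0)*(-2) + (1 + 6) = 0*(-2) + 7 = 0 + 7 = 7)
14*(9 + P) = 14*(9 + 7) = 14*16 = 224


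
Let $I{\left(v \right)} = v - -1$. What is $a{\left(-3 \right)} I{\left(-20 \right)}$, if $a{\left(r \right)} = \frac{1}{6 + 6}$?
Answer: $- \frac{19}{12} \approx -1.5833$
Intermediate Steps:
$a{\left(r \right)} = \frac{1}{12}$
$I{\left(v \right)} = 1 + v$ ($I{\left(v \right)} = v + 1 = 1 + v$)
$a{\left(-3 \right)} I{\left(-20 \right)} = \frac{1 - 20}{12} = \frac{1}{12} \left(-19\right) = - \frac{19}{12}$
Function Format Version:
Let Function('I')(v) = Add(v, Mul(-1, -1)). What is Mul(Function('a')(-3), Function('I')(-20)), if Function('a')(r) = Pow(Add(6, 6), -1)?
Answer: Rational(-19, 12) ≈ -1.5833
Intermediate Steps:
Function('a')(r) = Rational(1, 12) (Function('a')(r) = Pow(12, -1) = Rational(1, 12))
Function('I')(v) = Add(1, v) (Function('I')(v) = Add(v, 1) = Add(1, v))
Mul(Function('a')(-3), Function('I')(-20)) = Mul(Rational(1, 12), Add(1, -20)) = Mul(Rational(1, 12), -19) = Rational(-19, 12)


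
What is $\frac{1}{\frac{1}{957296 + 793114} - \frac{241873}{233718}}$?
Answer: $- \frac{34091860365}{35281390351} \approx -0.96628$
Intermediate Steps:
$\frac{1}{\frac{1}{957296 + 793114} - \frac{241873}{233718}} = \frac{1}{\frac{1}{1750410} - \frac{241873}{233718}} = \frac{1}{- \frac{35281390351}{34091860365}} = - \frac{34091860365}{35281390351}$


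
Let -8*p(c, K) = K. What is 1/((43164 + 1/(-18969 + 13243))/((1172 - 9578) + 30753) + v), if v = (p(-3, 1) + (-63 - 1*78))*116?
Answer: -63979461/1047252187769 ≈ -6.1093e-5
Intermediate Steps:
p(c, K) = -K/8
v = -32741/2 (v = (-1/8*1 + (-63 - 1*78))*116 = (-1/8 + (-63 - 78))*116 = (-1/8 - 141)*116 = -1129/8*116 = -32741/2 ≈ -16371.)
1/((43164 + 1/(-18969 + 13243))/((1172 - 9578) + 30753) + v) = 1/((43164 + 1/(-18969 + 13243))/((1172 - 9578) + 30753) - 32741/2) = 1/((43164 + 1/(-5726))/(-8406 + 30753) - 32741/2) = 1/((43164 - 1/5726)/22347 - 32741/2) = 1/((247157063/5726)*(1/22347) - 32741/2) = 1/(247157063/127958922 - 32741/2) = 1/(-1047252187769/63979461) = -63979461/1047252187769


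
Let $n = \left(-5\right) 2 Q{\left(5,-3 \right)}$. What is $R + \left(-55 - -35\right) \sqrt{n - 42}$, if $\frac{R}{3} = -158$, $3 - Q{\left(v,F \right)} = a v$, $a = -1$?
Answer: $-474 - 20 i \sqrt{122} \approx -474.0 - 220.91 i$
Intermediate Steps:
$Q{\left(v,F \right)} = 3 + v$ ($Q{\left(v,F \right)} = 3 - - v = 3 + v$)
$R = -474$ ($R = 3 \left(-158\right) = -474$)
$n = -80$ ($n = \left(-5\right) 2 \left(3 + 5\right) = \left(-10\right) 8 = -80$)
$R + \left(-55 - -35\right) \sqrt{n - 42} = -474 + \left(-55 - -35\right) \sqrt{-80 - 42} = -474 + \left(-55 + 35\right) \sqrt{-122} = -474 - 20 i \sqrt{122}$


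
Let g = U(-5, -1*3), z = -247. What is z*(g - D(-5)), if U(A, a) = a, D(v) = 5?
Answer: 1976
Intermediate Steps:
g = -3 (g = -1*3 = -3)
z*(g - D(-5)) = -247*(-3 - 1*5) = -247*(-3 - 5) = -247*(-8) = 1976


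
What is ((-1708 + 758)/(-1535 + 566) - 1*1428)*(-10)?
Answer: 727780/51 ≈ 14270.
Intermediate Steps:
((-1708 + 758)/(-1535 + 566) - 1*1428)*(-10) = (-950/(-969) - 1428)*(-10) = (-950*(-1/969) - 1428)*(-10) = (50/51 - 1428)*(-10) = -72778/51*(-10) = 727780/51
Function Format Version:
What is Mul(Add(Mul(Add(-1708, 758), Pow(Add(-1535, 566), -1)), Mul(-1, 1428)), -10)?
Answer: Rational(727780, 51) ≈ 14270.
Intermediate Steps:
Mul(Add(Mul(Add(-1708, 758), Pow(Add(-1535, 566), -1)), Mul(-1, 1428)), -10) = Mul(Add(Mul(-950, Pow(-969, -1)), -1428), -10) = Mul(Add(Mul(-950, Rational(-1, 969)), -1428), -10) = Mul(Add(Rational(50, 51), -1428), -10) = Mul(Rational(-72778, 51), -10) = Rational(727780, 51)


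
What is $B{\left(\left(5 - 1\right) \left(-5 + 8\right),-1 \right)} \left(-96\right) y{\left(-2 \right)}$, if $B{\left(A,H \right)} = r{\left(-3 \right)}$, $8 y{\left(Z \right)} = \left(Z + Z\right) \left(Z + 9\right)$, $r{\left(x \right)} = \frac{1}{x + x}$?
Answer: $-56$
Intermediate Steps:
$r{\left(x \right)} = \frac{1}{2 x}$
$y{\left(Z \right)} = \frac{Z \left(9 + Z\right)}{4}$ ($y{\left(Z \right)} = \frac{\left(Z + Z\right) \left(Z + 9\right)}{8} = \frac{2 Z \left(9 + Z\right)}{8} = \frac{Z \left(9 + Z\right)}{4}$)
$B{\left(A,H \right)} = - \frac{1}{6}$ ($B{\left(A,H \right)} = \frac{1}{2 \left(-3\right)} = \frac{1}{2} \left(- \frac{1}{3}\right) = - \frac{1}{6}$)
$B{\left(\left(5 - 1\right) \left(-5 + 8\right),-1 \right)} \left(-96\right) y{\left(-2 \right)} = \left(- \frac{1}{6}\right) \left(-96\right) \frac{1}{4} \left(-2\right) \left(9 - 2\right) = 16 \cdot \frac{1}{4} \left(-2\right) 7 = 16 \left(- \frac{7}{2}\right) = -56$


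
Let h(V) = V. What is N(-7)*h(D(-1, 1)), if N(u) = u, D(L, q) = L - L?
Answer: 0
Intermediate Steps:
D(L, q) = 0
N(-7)*h(D(-1, 1)) = -7*0 = 0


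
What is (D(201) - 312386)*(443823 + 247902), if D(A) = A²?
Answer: -188138824125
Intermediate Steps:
(D(201) - 312386)*(443823 + 247902) = (201² - 312386)*(443823 + 247902) = (40401 - 312386)*691725 = -271985*691725 = -188138824125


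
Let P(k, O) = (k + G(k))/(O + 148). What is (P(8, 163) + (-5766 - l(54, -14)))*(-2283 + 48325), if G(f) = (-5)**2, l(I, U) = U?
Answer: -82361725238/311 ≈ -2.6483e+8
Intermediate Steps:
G(f) = 25
P(k, O) = (25 + k)/(148 + O) (P(k, O) = (k + 25)/(O + 148) = (25 + k)/(148 + O))
(P(8, 163) + (-5766 - l(54, -14)))*(-2283 + 48325) = ((25 + 8)/(148 + 163) + (-5766 - 1*(-14)))*(-2283 + 48325) = (33/311 + (-5766 + 14))*46042 = ((1/311)*33 - 5752)*46042 = (33/311 - 5752)*46042 = -1788839/311*46042 = -82361725238/311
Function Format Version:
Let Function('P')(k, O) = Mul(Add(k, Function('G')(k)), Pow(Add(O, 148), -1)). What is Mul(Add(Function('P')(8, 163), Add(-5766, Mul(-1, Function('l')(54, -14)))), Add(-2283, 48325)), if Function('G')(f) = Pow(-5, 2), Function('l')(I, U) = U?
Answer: Rational(-82361725238, 311) ≈ -2.6483e+8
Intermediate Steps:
Function('G')(f) = 25
Function('P')(k, O) = Mul(Pow(Add(148, O), -1), Add(25, k)) (Function('P')(k, O) = Mul(Add(k, 25), Pow(Add(O, 148), -1)) = Mul(Add(25, k), Pow(Add(148, O), -1)) = Mul(Pow(Add(148, O), -1), Add(25, k)))
Mul(Add(Function('P')(8, 163), Add(-5766, Mul(-1, Function('l')(54, -14)))), Add(-2283, 48325)) = Mul(Add(Mul(Pow(Add(148, 163), -1), Add(25, 8)), Add(-5766, Mul(-1, -14))), Add(-2283, 48325)) = Mul(Add(Mul(Pow(311, -1), 33), Add(-5766, 14)), 46042) = Mul(Add(Mul(Rational(1, 311), 33), -5752), 46042) = Mul(Add(Rational(33, 311), -5752), 46042) = Mul(Rational(-1788839, 311), 46042) = Rational(-82361725238, 311)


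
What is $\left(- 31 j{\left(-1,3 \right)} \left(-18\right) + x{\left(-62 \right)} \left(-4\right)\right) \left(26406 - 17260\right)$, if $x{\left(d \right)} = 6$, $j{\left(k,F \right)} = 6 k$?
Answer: $-30840312$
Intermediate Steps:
$\left(- 31 j{\left(-1,3 \right)} \left(-18\right) + x{\left(-62 \right)} \left(-4\right)\right) \left(26406 - 17260\right) = \left(- 31 \cdot 6 \left(-1\right) \left(-18\right) + 6 \left(-4\right)\right) \left(26406 - 17260\right) = \left(\left(-31\right) \left(-6\right) \left(-18\right) - 24\right) 9146 = \left(186 \left(-18\right) - 24\right) 9146 = \left(-3348 - 24\right) 9146 = \left(-3372\right) 9146 = -30840312$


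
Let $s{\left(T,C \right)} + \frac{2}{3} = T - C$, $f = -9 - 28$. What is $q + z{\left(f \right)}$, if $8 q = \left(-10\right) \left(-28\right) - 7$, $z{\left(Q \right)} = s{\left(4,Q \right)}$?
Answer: $\frac{1787}{24} \approx 74.458$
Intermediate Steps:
$f = -37$ ($f = -9 - 28 = -37$)
$s{\left(T,C \right)} = - \frac{2}{3} + T - C$ ($s{\left(T,C \right)} = - \frac{2}{3} - \left(C - T\right) = - \frac{2}{3} + T - C$)
$z{\left(Q \right)} = \frac{10}{3} - Q$ ($z{\left(Q \right)} = - \frac{2}{3} + 4 - Q = \frac{10}{3} - Q$)
$q = \frac{273}{8}$ ($q = \frac{\left(-10\right) \left(-28\right) - 7}{8} = \frac{280 - 7}{8} = \frac{1}{8} \cdot 273 = \frac{273}{8} \approx 34.125$)
$q + z{\left(f \right)} = \frac{273}{8} + \left(\frac{10}{3} - -37\right) = \frac{273}{8} + \left(\frac{10}{3} + 37\right) = \frac{273}{8} + \frac{121}{3} = \frac{1787}{24}$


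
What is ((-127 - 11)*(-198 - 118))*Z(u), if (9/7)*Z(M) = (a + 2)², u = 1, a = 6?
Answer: 6512128/3 ≈ 2.1707e+6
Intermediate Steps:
Z(M) = 448/9 (Z(M) = 7*(6 + 2)²/9 = (7/9)*8² = (7/9)*64 = 448/9)
((-127 - 11)*(-198 - 118))*Z(u) = ((-127 - 11)*(-198 - 118))*(448/9) = -138*(-316)*(448/9) = 43608*(448/9) = 6512128/3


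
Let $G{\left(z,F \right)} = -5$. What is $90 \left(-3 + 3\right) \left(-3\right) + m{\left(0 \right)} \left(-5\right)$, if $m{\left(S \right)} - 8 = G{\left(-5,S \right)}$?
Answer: $-15$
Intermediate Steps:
$m{\left(S \right)} = 3$ ($m{\left(S \right)} = 8 - 5 = 3$)
$90 \left(-3 + 3\right) \left(-3\right) + m{\left(0 \right)} \left(-5\right) = 90 \left(-3 + 3\right) \left(-3\right) + 3 \left(-5\right) = 90 \cdot 0 \left(-3\right) - 15 = 90 \cdot 0 - 15 = 0 - 15 = -15$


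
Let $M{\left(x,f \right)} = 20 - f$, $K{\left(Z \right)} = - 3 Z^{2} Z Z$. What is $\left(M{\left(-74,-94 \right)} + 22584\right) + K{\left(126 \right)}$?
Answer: $-756119430$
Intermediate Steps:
$K{\left(Z \right)} = - 3 Z^{4}$ ($K{\left(Z \right)} = - 3 Z^{3} Z = - 3 Z^{4}$)
$\left(M{\left(-74,-94 \right)} + 22584\right) + K{\left(126 \right)} = \left(\left(20 - -94\right) + 22584\right) - 3 \cdot 126^{4} = \left(\left(20 + 94\right) + 22584\right) - 756142128 = \left(114 + 22584\right) - 756142128 = 22698 - 756142128 = -756119430$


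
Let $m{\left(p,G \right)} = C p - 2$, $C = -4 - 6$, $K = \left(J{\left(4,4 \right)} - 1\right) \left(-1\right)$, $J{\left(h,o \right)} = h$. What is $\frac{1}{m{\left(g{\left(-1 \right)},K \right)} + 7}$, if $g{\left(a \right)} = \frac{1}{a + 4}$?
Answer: $\frac{3}{5} \approx 0.6$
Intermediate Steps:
$g{\left(a \right)} = \frac{1}{4 + a}$
$K = -3$ ($K = \left(4 - 1\right) \left(-1\right) = 3 \left(-1\right) = -3$)
$C = -10$ ($C = -4 - 6 = -10$)
$m{\left(p,G \right)} = -2 - 10 p$ ($m{\left(p,G \right)} = - 10 p - 2 = -2 - 10 p$)
$\frac{1}{m{\left(g{\left(-1 \right)},K \right)} + 7} = \frac{1}{\left(-2 - \frac{10}{4 - 1}\right) + 7} = \frac{1}{\left(-2 - \frac{10}{3}\right) + 7} = \frac{1}{- \frac{16}{3} + 7} = \frac{1}{\frac{5}{3}} = \frac{3}{5}$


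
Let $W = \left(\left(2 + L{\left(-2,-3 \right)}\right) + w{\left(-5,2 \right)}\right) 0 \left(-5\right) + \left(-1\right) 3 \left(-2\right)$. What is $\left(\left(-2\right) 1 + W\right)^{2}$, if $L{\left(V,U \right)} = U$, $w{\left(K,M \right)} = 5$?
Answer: $16$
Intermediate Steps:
$W = 6$ ($W = \left(\left(2 - 3\right) + 5\right) 0 \left(-5\right) + \left(-1\right) 3 \left(-2\right) = \left(-1 + 5\right) 0 \left(-5\right) - -6 = 4 \cdot 0 \left(-5\right) + 6 = 0 \left(-5\right) + 6 = 0 + 6 = 6$)
$\left(\left(-2\right) 1 + W\right)^{2} = \left(\left(-2\right) 1 + 6\right)^{2} = \left(-2 + 6\right)^{2} = 4^{2} = 16$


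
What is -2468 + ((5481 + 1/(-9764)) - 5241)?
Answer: -21754193/9764 ≈ -2228.0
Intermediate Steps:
-2468 + ((5481 + 1/(-9764)) - 5241) = -2468 + ((5481 - 1/9764) - 5241) = -2468 + (53516483/9764 - 5241) = -2468 + 2343359/9764 = -21754193/9764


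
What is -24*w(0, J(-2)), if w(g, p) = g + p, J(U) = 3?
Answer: -72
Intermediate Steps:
-24*w(0, J(-2)) = -24*(0 + 3) = -24*3 = -72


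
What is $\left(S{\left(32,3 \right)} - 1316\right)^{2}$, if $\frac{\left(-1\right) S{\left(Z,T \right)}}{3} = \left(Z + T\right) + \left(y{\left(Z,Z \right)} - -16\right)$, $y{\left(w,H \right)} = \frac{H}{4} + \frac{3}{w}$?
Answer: $\frac{2283406225}{1024} \approx 2.2299 \cdot 10^{6}$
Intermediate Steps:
$y{\left(w,H \right)} = \frac{3}{w} + \frac{H}{4}$ ($y{\left(w,H \right)} = H \frac{1}{4} + \frac{3}{w} = \frac{H}{4} + \frac{3}{w} = \frac{3}{w} + \frac{H}{4}$)
$S{\left(Z,T \right)} = -48 - \frac{9}{Z} - 3 T - \frac{15 Z}{4}$ ($S{\left(Z,T \right)} = - 3 \left(\left(Z + T\right) - \left(-16 - \frac{3}{Z} - \frac{Z}{4}\right)\right) = - 3 \left(\left(T + Z\right) + \left(\left(\frac{3}{Z} + \frac{Z}{4}\right) + 16\right)\right) = - 3 \left(\left(T + Z\right) + \left(16 + \frac{3}{Z} + \frac{Z}{4}\right)\right) = - 3 \left(16 + T + \frac{3}{Z} + \frac{5 Z}{4}\right) = -48 - \frac{9}{Z} - 3 T - \frac{15 Z}{4}$)
$\left(S{\left(32,3 \right)} - 1316\right)^{2} = \left(\left(-48 - \frac{9}{32} - 9 - 120\right) - 1316\right)^{2} = \left(- \frac{5673}{32} - 1316\right)^{2} = \left(- \frac{47785}{32}\right)^{2} = \frac{2283406225}{1024}$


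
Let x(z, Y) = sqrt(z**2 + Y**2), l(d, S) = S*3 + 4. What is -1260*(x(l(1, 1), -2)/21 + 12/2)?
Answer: -7560 - 60*sqrt(53) ≈ -7996.8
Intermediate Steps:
l(d, S) = 4 + 3*S (l(d, S) = 3*S + 4 = 4 + 3*S)
x(z, Y) = sqrt(Y**2 + z**2)
-1260*(x(l(1, 1), -2)/21 + 12/2) = -1260*(sqrt((-2)**2 + (4 + 3*1)**2)/21 + 12/2) = -1260*(sqrt(4 + (4 + 3)**2)*(1/21) + 12*(1/2)) = -1260*(sqrt(4 + 7**2)*(1/21) + 6) = -1260*(sqrt(4 + 49)*(1/21) + 6) = -1260*(sqrt(53)*(1/21) + 6) = -1260*(sqrt(53)/21 + 6) = -1260*(6 + sqrt(53)/21) = -7560 - 60*sqrt(53)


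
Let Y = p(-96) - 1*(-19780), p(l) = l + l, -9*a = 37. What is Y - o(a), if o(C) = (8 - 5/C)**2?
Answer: 26699691/1369 ≈ 19503.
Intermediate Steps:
a = -37/9 (a = -1/9*37 = -37/9 ≈ -4.1111)
p(l) = 2*l
Y = 19588 (Y = 2*(-96) - 1*(-19780) = -192 + 19780 = 19588)
Y - o(a) = 19588 - (-5 + 8*(-37/9))**2/(-37/9)**2 = 19588 - 81*(-5 - 296/9)**2/1369 = 19588 - 81*(-341/9)**2/1369 = 19588 - 81*116281/(1369*81) = 19588 - 1*116281/1369 = 19588 - 116281/1369 = 26699691/1369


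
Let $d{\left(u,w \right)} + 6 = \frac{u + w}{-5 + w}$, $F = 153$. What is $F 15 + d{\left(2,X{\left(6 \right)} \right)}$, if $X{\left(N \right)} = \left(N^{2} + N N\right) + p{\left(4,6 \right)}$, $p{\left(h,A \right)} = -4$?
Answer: $\frac{20611}{9} \approx 2290.1$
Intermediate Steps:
$X{\left(N \right)} = -4 + 2 N^{2}$ ($X{\left(N \right)} = \left(N^{2} + N N\right) - 4 = \left(N^{2} + N^{2}\right) - 4 = 2 N^{2} - 4 = -4 + 2 N^{2}$)
$d{\left(u,w \right)} = -6 + \frac{u + w}{-5 + w}$
$F 15 + d{\left(2,X{\left(6 \right)} \right)} = 153 \cdot 15 + \frac{30 + 2 - 5 \left(-4 + 2 \cdot 6^{2}\right)}{-5 - \left(4 - 2 \cdot 6^{2}\right)} = 2295 + \frac{30 + 2 - 5 \left(-4 + 2 \cdot 36\right)}{-5 + \left(-4 + 2 \cdot 36\right)} = 2295 + \frac{30 + 2 - 5 \left(-4 + 72\right)}{-5 + \left(-4 + 72\right)} = 2295 + \frac{30 + 2 - 340}{-5 + 68} = 2295 + \frac{30 + 2 - 340}{63} = 2295 + \frac{1}{63} \left(-308\right) = 2295 - \frac{44}{9} = \frac{20611}{9}$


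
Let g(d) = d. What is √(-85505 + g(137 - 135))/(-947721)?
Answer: -I*√85503/947721 ≈ -0.00030854*I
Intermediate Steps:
√(-85505 + g(137 - 135))/(-947721) = √(-85505 + (137 - 135))/(-947721) = √(-85505 + 2)*(-1/947721) = √(-85503)*(-1/947721) = (I*√85503)*(-1/947721) = -I*√85503/947721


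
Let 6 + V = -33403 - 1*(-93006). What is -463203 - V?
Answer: -522800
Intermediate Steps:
V = 59597 (V = -6 + (-33403 - 1*(-93006)) = -6 + (-33403 + 93006) = -6 + 59603 = 59597)
-463203 - V = -463203 - 1*59597 = -463203 - 59597 = -522800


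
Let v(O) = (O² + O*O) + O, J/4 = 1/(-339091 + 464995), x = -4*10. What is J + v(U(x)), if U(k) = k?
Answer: 99464161/31476 ≈ 3160.0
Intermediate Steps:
x = -40
J = 1/31476 (J = 4/(-339091 + 464995) = 4/125904 = 4*(1/125904) = 1/31476 ≈ 3.1770e-5)
v(O) = O + 2*O² (v(O) = (O² + O²) + O = 2*O² + O = O + 2*O²)
J + v(U(x)) = 1/31476 - 40*(1 + 2*(-40)) = 1/31476 - 40*(1 - 80) = 1/31476 - 40*(-79) = 1/31476 + 3160 = 99464161/31476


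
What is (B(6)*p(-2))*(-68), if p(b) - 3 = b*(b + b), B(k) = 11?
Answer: -8228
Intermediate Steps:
p(b) = 3 + 2*b**2 (p(b) = 3 + b*(b + b) = 3 + b*(2*b) = 3 + 2*b**2)
(B(6)*p(-2))*(-68) = (11*(3 + 2*(-2)**2))*(-68) = (11*(3 + 2*4))*(-68) = (11*(3 + 8))*(-68) = (11*11)*(-68) = 121*(-68) = -8228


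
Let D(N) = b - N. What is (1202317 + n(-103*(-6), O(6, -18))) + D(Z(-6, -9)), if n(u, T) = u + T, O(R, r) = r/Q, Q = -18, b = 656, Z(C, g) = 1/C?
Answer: 7221553/6 ≈ 1.2036e+6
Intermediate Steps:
O(R, r) = -r/18 (O(R, r) = r/(-18) = r*(-1/18) = -r/18)
D(N) = 656 - N
n(u, T) = T + u
(1202317 + n(-103*(-6), O(6, -18))) + D(Z(-6, -9)) = (1202317 + (-1/18*(-18) - 103*(-6))) + (656 - 1/(-6)) = (1202317 + (1 + 618)) + (656 - 1*(-⅙)) = (1202317 + 619) + (656 + ⅙) = 1202936 + 3937/6 = 7221553/6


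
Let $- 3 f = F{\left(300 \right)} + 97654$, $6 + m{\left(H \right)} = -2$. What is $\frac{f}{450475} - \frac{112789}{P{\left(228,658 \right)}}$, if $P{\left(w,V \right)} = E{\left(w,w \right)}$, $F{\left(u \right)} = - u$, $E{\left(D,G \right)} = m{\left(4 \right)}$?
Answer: $\frac{152425095493}{10811400} \approx 14099.0$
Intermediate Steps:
$m{\left(H \right)} = -8$ ($m{\left(H \right)} = -6 - 2 = -8$)
$E{\left(D,G \right)} = -8$
$P{\left(w,V \right)} = -8$
$f = - \frac{97354}{3}$ ($f = - \frac{\left(-1\right) 300 + 97654}{3} = - \frac{-300 + 97654}{3} = \left(- \frac{1}{3}\right) 97354 = - \frac{97354}{3} \approx -32451.0$)
$\frac{f}{450475} - \frac{112789}{P{\left(228,658 \right)}} = - \frac{97354}{3 \cdot 450475} - \frac{112789}{-8} = \left(- \frac{97354}{3}\right) \frac{1}{450475} - - \frac{112789}{8} = - \frac{97354}{1351425} + \frac{112789}{8} = \frac{152425095493}{10811400}$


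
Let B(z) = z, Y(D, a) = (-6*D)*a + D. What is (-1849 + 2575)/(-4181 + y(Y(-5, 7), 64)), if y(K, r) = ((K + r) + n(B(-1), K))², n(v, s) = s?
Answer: 66/20045 ≈ 0.0032926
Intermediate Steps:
Y(D, a) = D - 6*D*a (Y(D, a) = -6*D*a + D = D - 6*D*a)
y(K, r) = (r + 2*K)² (y(K, r) = ((K + r) + K)² = (r + 2*K)²)
(-1849 + 2575)/(-4181 + y(Y(-5, 7), 64)) = (-1849 + 2575)/(-4181 + (64 + 2*(-5*(1 - 6*7)))²) = 726/(-4181 + (64 + 2*(-5*(1 - 42)))²) = 726/(-4181 + (64 + 2*(-5*(-41)))²) = 726/(-4181 + (64 + 2*205)²) = 726/(-4181 + (64 + 410)²) = 726/(-4181 + 474²) = 726/(-4181 + 224676) = 726/220495 = 726*(1/220495) = 66/20045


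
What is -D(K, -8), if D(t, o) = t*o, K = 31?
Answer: 248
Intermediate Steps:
D(t, o) = o*t
-D(K, -8) = -(-8)*31 = -1*(-248) = 248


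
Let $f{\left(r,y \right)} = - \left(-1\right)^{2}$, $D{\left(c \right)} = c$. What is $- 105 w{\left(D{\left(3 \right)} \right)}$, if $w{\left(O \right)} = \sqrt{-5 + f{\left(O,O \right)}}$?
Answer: $- 105 i \sqrt{6} \approx - 257.2 i$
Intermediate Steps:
$f{\left(r,y \right)} = -1$ ($f{\left(r,y \right)} = \left(-1\right) 1 = -1$)
$w{\left(O \right)} = i \sqrt{6}$ ($w{\left(O \right)} = \sqrt{-5 - 1} = \sqrt{-6} = i \sqrt{6}$)
$- 105 w{\left(D{\left(3 \right)} \right)} = - 105 i \sqrt{6}$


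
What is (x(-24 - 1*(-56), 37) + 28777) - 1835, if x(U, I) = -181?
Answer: 26761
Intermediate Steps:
(x(-24 - 1*(-56), 37) + 28777) - 1835 = (-181 + 28777) - 1835 = 28596 - 1835 = 26761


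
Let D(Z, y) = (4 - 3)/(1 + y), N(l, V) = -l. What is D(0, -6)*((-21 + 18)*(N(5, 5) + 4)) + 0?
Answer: -3/5 ≈ -0.60000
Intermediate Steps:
D(Z, y) = 1/(1 + y)
D(0, -6)*((-21 + 18)*(N(5, 5) + 4)) + 0 = ((-21 + 18)*(-1*5 + 4))/(1 - 6) + 0 = (-3*(-5 + 4))/(-5) + 0 = -(-3)*(-1)/5 + 0 = -1/5*3 + 0 = -3/5 + 0 = -3/5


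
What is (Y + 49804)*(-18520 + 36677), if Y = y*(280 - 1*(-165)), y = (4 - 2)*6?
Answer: 1001249608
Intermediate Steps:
y = 12 (y = 2*6 = 12)
Y = 5340 (Y = 12*(280 - 1*(-165)) = 12*(280 + 165) = 12*445 = 5340)
(Y + 49804)*(-18520 + 36677) = (5340 + 49804)*(-18520 + 36677) = 55144*18157 = 1001249608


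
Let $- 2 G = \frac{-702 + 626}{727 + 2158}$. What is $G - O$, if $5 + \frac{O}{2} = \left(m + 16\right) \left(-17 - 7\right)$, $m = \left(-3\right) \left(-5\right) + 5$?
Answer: $\frac{5014168}{2885} \approx 1738.0$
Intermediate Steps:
$m = 20$ ($m = 15 + 5 = 20$)
$O = -1738$ ($O = -10 + 2 \left(20 + 16\right) \left(-17 - 7\right) = -10 + 2 \cdot 36 \left(-24\right) = -10 + 2 \left(-864\right) = -10 - 1728 = -1738$)
$G = \frac{38}{2885}$ ($G = - \frac{\left(-702 + 626\right) \frac{1}{727 + 2158}}{2} = - \frac{\left(-76\right) \frac{1}{2885}}{2} = \left(- \frac{1}{2}\right) \left(- \frac{76}{2885}\right) = \frac{38}{2885} \approx 0.013172$)
$G - O = \frac{38}{2885} - -1738 = \frac{38}{2885} + 1738 = \frac{5014168}{2885}$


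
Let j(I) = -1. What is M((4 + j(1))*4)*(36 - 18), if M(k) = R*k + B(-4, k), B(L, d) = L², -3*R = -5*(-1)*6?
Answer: -1872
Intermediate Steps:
R = -10 (R = -(-5*(-1))*6/3 = -5*6/3 = -⅓*30 = -10)
M(k) = 16 - 10*k (M(k) = -10*k + (-4)² = -10*k + 16 = 16 - 10*k)
M((4 + j(1))*4)*(36 - 18) = (16 - 10*(4 - 1)*4)*(36 - 18) = (16 - 30*4)*18 = (16 - 10*12)*18 = (16 - 120)*18 = -104*18 = -1872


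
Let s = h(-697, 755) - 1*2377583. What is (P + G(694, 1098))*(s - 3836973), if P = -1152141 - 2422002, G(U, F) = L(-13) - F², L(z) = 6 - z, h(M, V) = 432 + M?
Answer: 29705153948688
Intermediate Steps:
s = -2377848 (s = (432 - 697) - 1*2377583 = -265 - 2377583 = -2377848)
G(U, F) = 19 - F² (G(U, F) = (6 - 1*(-13)) - F² = (6 + 13) - F² = 19 - F²)
P = -3574143
(P + G(694, 1098))*(s - 3836973) = (-3574143 + (19 - 1*1098²))*(-2377848 - 3836973) = (-3574143 + (19 - 1*1205604))*(-6214821) = (-3574143 + (19 - 1205604))*(-6214821) = (-3574143 - 1205585)*(-6214821) = -4779728*(-6214821) = 29705153948688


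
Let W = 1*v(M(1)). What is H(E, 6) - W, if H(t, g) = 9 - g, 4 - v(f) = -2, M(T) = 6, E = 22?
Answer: -3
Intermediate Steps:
v(f) = 6 (v(f) = 4 - 1*(-2) = 4 + 2 = 6)
W = 6 (W = 1*6 = 6)
H(E, 6) - W = (9 - 1*6) - 1*6 = (9 - 6) - 6 = 3 - 6 = -3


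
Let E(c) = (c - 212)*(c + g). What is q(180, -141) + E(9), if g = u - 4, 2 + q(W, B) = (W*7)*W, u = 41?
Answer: 217460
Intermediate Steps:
q(W, B) = -2 + 7*W**2 (q(W, B) = -2 + (W*7)*W = -2 + (7*W)*W = -2 + 7*W**2)
g = 37 (g = 41 - 4 = 37)
E(c) = (-212 + c)*(37 + c) (E(c) = (c - 212)*(c + 37) = (-212 + c)*(37 + c))
q(180, -141) + E(9) = (-2 + 7*180**2) + (-7844 + 9**2 - 175*9) = (-2 + 7*32400) + (-7844 + 81 - 1575) = (-2 + 226800) - 9338 = 226798 - 9338 = 217460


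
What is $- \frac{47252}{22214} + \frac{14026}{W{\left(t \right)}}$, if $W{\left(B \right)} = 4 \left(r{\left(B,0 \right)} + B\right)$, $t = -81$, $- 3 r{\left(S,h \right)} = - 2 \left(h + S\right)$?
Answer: $- \frac{84272411}{2998890} \approx -28.101$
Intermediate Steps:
$r{\left(S,h \right)} = \frac{2 S}{3} + \frac{2 h}{3}$ ($r{\left(S,h \right)} = - \frac{\left(-2\right) \left(h + S\right)}{3} = - \frac{\left(-2\right) \left(S + h\right)}{3} = - \frac{- 2 S - 2 h}{3} = \frac{2 S}{3} + \frac{2 h}{3}$)
$W{\left(B \right)} = \frac{20 B}{3}$ ($W{\left(B \right)} = 4 \left(\left(\frac{2 B}{3} + \frac{2}{3} \cdot 0\right) + B\right) = 4 \left(\left(\frac{2 B}{3} + 0\right) + B\right) = 4 \left(\frac{2 B}{3} + B\right) = 4 \frac{5 B}{3} = \frac{20 B}{3}$)
$- \frac{47252}{22214} + \frac{14026}{W{\left(t \right)}} = - \frac{47252}{22214} + \frac{14026}{\frac{20}{3} \left(-81\right)} = \left(-47252\right) \frac{1}{22214} + \frac{14026}{-540} = - \frac{23626}{11107} + 14026 \left(- \frac{1}{540}\right) = - \frac{23626}{11107} - \frac{7013}{270} = - \frac{84272411}{2998890}$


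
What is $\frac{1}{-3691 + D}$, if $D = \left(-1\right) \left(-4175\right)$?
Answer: $\frac{1}{484} \approx 0.0020661$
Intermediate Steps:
$D = 4175$
$\frac{1}{-3691 + D} = \frac{1}{-3691 + 4175} = \frac{1}{484}$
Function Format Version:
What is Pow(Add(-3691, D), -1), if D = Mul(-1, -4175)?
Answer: Rational(1, 484) ≈ 0.0020661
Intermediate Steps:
D = 4175
Pow(Add(-3691, D), -1) = Pow(Add(-3691, 4175), -1) = Pow(484, -1) = Rational(1, 484)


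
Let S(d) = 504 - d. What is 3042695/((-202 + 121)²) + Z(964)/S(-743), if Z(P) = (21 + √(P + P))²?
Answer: 3809783674/8181567 + 84*√482/1247 ≈ 467.13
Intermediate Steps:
Z(P) = (21 + √2*√P)² (Z(P) = (21 + √(2*P))² = (21 + √2*√P)²)
3042695/((-202 + 121)²) + Z(964)/S(-743) = 3042695/((-202 + 121)²) + (21 + √2*√964)²/(504 - 1*(-743)) = 3042695/((-81)²) + (21 + √2*(2*√241))²/(504 + 743) = 3042695/6561 + (21 + 2*√482)²/1247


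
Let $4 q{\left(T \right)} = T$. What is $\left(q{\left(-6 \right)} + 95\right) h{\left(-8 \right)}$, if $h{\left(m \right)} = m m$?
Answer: $5984$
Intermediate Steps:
$q{\left(T \right)} = \frac{T}{4}$
$h{\left(m \right)} = m^{2}$
$\left(q{\left(-6 \right)} + 95\right) h{\left(-8 \right)} = \left(\frac{1}{4} \left(-6\right) + 95\right) \left(-8\right)^{2} = \left(- \frac{3}{2} + 95\right) 64 = \frac{187}{2} \cdot 64 = 5984$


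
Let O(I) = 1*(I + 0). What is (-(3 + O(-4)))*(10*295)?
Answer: 2950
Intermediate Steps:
O(I) = I (O(I) = 1*I = I)
(-(3 + O(-4)))*(10*295) = (-(3 - 4))*(10*295) = -1*(-1)*2950 = 1*2950 = 2950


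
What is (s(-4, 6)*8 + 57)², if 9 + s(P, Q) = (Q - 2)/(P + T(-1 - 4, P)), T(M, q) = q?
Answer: 361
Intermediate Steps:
s(P, Q) = -9 + (-2 + Q)/(2*P) (s(P, Q) = -9 + (Q - 2)/(P + P) = -9 + (-2 + Q)/((2*P)) = -9 + (-2 + Q)*(1/(2*P)) = -9 + (-2 + Q)/(2*P))
(s(-4, 6)*8 + 57)² = (((½)*(-2 + 6 - 18*(-4))/(-4))*8 + 57)² = (((½)*(-¼)*(-2 + 6 + 72))*8 + 57)² = (((½)*(-¼)*76)*8 + 57)² = (-19/2*8 + 57)² = (-76 + 57)² = (-19)² = 361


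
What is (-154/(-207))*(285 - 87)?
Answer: 3388/23 ≈ 147.30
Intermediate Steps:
(-154/(-207))*(285 - 87) = -154*(-1/207)*198 = (154/207)*198 = 3388/23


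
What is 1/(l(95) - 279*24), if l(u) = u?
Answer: -1/6601 ≈ -0.00015149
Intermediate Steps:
1/(l(95) - 279*24) = 1/(95 - 279*24) = 1/(95 - 6696) = 1/(-6601) = -1/6601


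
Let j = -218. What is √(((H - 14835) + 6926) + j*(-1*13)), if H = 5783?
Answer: 2*√177 ≈ 26.608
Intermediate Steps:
√(((H - 14835) + 6926) + j*(-1*13)) = √(((5783 - 14835) + 6926) - (-218)*13) = √((-9052 + 6926) - 218*(-13)) = √(-2126 + 2834) = √708 = 2*√177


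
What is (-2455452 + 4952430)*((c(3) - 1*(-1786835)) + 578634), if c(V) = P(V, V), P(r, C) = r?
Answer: 5906531543616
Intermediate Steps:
c(V) = V
(-2455452 + 4952430)*((c(3) - 1*(-1786835)) + 578634) = (-2455452 + 4952430)*((3 - 1*(-1786835)) + 578634) = 2496978*((3 + 1786835) + 578634) = 2496978*(1786838 + 578634) = 2496978*2365472 = 5906531543616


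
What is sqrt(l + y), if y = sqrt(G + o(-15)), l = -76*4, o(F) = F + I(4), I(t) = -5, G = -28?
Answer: 2*sqrt(-76 + I*sqrt(3)) ≈ 0.19867 + 17.437*I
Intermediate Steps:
o(F) = -5 + F (o(F) = F - 5 = -5 + F)
l = -304
y = 4*I*sqrt(3) (y = sqrt(-28 + (-5 - 15)) = sqrt(-28 - 20) = sqrt(-48) = 4*I*sqrt(3) ≈ 6.9282*I)
sqrt(l + y) = sqrt(-304 + 4*I*sqrt(3))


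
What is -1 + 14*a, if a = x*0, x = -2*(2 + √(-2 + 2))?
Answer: -1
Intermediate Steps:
x = -4 (x = -2*(2 + √0) = -2*(2 + 0) = -2*2 = -4)
a = 0 (a = -4*0 = 0)
-1 + 14*a = -1 + 14*0 = -1 + 0 = -1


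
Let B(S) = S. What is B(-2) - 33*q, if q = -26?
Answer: 856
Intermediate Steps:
B(-2) - 33*q = -2 - 33*(-26) = -2 + 858 = 856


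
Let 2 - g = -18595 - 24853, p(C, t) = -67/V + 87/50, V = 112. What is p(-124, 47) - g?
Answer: -121656803/2800 ≈ -43449.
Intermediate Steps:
p(C, t) = 3197/2800 (p(C, t) = -67/112 + 87/50 = 3197/2800)
g = 43450 (g = 2 - (-18595 - 24853) = 2 - 1*(-43448) = 2 + 43448 = 43450)
p(-124, 47) - g = 3197/2800 - 1*43450 = 3197/2800 - 43450 = -121656803/2800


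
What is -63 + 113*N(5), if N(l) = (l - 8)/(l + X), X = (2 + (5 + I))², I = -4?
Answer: -1221/14 ≈ -87.214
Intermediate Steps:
X = 9 (X = (2 + (5 - 4))² = (2 + 1)² = 3² = 9)
N(l) = (-8 + l)/(9 + l) (N(l) = (l - 8)/(l + 9) = (-8 + l)/(9 + l))
-63 + 113*N(5) = -63 + 113*((-8 + 5)/(9 + 5)) = -63 + 113*(-3/14) = -63 - 339/14 = -1221/14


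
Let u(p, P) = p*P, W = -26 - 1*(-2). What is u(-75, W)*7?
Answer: 12600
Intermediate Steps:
W = -24 (W = -26 + 2 = -24)
u(p, P) = P*p
u(-75, W)*7 = -24*(-75)*7 = 1800*7 = 12600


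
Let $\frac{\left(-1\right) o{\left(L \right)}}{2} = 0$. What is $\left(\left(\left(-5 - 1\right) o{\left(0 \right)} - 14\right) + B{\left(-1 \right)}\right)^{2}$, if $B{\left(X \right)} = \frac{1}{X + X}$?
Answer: $\frac{841}{4} \approx 210.25$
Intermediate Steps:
$o{\left(L \right)} = 0$ ($o{\left(L \right)} = \left(-2\right) 0 = 0$)
$B{\left(X \right)} = \frac{1}{2 X}$
$\left(\left(\left(-5 - 1\right) o{\left(0 \right)} - 14\right) + B{\left(-1 \right)}\right)^{2} = \left(\left(\left(-5 - 1\right) 0 - 14\right) + \frac{1}{2 \left(-1\right)}\right)^{2} = \left(\left(\left(-6\right) 0 - 14\right) + \frac{1}{2} \left(-1\right)\right)^{2} = \left(\left(0 - 14\right) - \frac{1}{2}\right)^{2} = \left(-14 - \frac{1}{2}\right)^{2} = \left(- \frac{29}{2}\right)^{2} = \frac{841}{4}$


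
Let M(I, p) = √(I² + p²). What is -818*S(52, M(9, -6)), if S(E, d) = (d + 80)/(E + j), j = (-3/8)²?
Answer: -4188160/3337 - 157056*√13/3337 ≈ -1424.8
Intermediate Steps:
j = 9/64 (j = (-3*⅛)² = (-3/8)² = 9/64 ≈ 0.14063)
S(E, d) = (80 + d)/(9/64 + E) (S(E, d) = (d + 80)/(E + 9/64) = (80 + d)/(9/64 + E))
-818*S(52, M(9, -6)) = -52352*(80 + √(9² + (-6)²))/(9 + 64*52) = -52352*(80 + √(81 + 36))/(9 + 3328) = -52352*(80 + √117)/3337 = -52352*(80 + 3*√13)/3337 = -818*(5120/3337 + 192*√13/3337) = -4188160/3337 - 157056*√13/3337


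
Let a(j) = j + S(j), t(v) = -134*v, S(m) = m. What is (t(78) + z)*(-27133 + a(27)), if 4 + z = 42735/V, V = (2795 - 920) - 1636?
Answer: 66512766671/239 ≈ 2.7830e+8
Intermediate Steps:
V = 239 (V = 1875 - 1636 = 239)
a(j) = 2*j (a(j) = j + j = 2*j)
z = 41779/239 (z = -4 + 42735/239 = 41779/239 ≈ 174.81)
(t(78) + z)*(-27133 + a(27)) = (-134*78 + 41779/239)*(-27133 + 2*27) = (-10452 + 41779/239)*(-27133 + 54) = -2456249/239*(-27079) = 66512766671/239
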